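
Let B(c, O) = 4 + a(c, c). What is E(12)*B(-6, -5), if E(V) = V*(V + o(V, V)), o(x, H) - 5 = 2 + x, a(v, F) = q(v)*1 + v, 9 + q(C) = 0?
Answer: -4092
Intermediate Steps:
q(C) = -9 (q(C) = -9 + 0 = -9)
a(v, F) = -9 + v (a(v, F) = -9*1 + v = -9 + v)
o(x, H) = 7 + x (o(x, H) = 5 + (2 + x) = 7 + x)
B(c, O) = -5 + c (B(c, O) = 4 + (-9 + c) = -5 + c)
E(V) = V*(7 + 2*V) (E(V) = V*(V + (7 + V)) = V*(7 + 2*V))
E(12)*B(-6, -5) = (12*(7 + 2*12))*(-5 - 6) = (12*(7 + 24))*(-11) = (12*31)*(-11) = 372*(-11) = -4092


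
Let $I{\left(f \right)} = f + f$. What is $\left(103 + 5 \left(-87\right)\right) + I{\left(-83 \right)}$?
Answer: $-498$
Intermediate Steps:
$I{\left(f \right)} = 2 f$
$\left(103 + 5 \left(-87\right)\right) + I{\left(-83 \right)} = \left(103 + 5 \left(-87\right)\right) + 2 \left(-83\right) = \left(103 - 435\right) - 166 = -332 - 166 = -498$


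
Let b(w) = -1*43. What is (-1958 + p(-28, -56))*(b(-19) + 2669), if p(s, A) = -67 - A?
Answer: -5170594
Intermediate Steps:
b(w) = -43
(-1958 + p(-28, -56))*(b(-19) + 2669) = (-1958 + (-67 - 1*(-56)))*(-43 + 2669) = (-1958 + (-67 + 56))*2626 = (-1958 - 11)*2626 = -1969*2626 = -5170594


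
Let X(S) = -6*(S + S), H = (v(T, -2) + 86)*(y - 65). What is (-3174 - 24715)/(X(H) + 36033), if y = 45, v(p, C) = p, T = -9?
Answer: -27889/54513 ≈ -0.51160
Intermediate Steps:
H = -1540 (H = (-9 + 86)*(45 - 65) = 77*(-20) = -1540)
X(S) = -12*S
(-3174 - 24715)/(X(H) + 36033) = (-3174 - 24715)/(-12*(-1540) + 36033) = -27889/(18480 + 36033) = -27889/54513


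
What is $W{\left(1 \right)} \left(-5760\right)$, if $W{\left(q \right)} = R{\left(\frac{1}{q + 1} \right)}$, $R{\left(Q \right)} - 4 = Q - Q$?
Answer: $-23040$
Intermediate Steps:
$R{\left(Q \right)} = 4$ ($R{\left(Q \right)} = 4 + \left(Q - Q\right) = 4 + 0 = 4$)
$W{\left(q \right)} = 4$
$W{\left(1 \right)} \left(-5760\right) = 4 \left(-5760\right) = -23040$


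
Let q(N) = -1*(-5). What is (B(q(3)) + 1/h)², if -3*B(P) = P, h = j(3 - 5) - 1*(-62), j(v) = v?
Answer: 1089/400 ≈ 2.7225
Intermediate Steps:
q(N) = 5
h = 60 (h = (3 - 5) - 1*(-62) = -2 + 62 = 60)
B(P) = -P/3
(B(q(3)) + 1/h)² = (-⅓*5 + 1/60)² = (-5/3 + 1/60)² = (-33/20)² = 1089/400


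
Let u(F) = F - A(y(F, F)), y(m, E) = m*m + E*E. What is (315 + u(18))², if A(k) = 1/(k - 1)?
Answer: 46418702500/418609 ≈ 1.1089e+5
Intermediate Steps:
y(m, E) = E² + m² (y(m, E) = m² + E² = E² + m²)
A(k) = 1/(-1 + k)
u(F) = F - 1/(-1 + 2*F²) (u(F) = F - 1/(-1 + (F² + F²)) = F - 1/(-1 + 2*F²))
(315 + u(18))² = (315 + (-1 - 1*18 + 2*18³)/(-1 + 2*18²))² = (315 + (-1 - 18 + 2*5832)/(-1 + 2*324))² = (315 + (-1 - 18 + 11664)/(-1 + 648))² = (315 + 11645/647)² = (215450/647)² = 46418702500/418609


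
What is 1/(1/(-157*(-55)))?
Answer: 8635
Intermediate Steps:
1/(1/(-157*(-55))) = 1/(1/8635) = 8635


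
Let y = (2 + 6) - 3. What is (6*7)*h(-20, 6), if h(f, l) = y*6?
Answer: 1260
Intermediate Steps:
y = 5 (y = 8 - 3 = 5)
h(f, l) = 30 (h(f, l) = 5*6 = 30)
(6*7)*h(-20, 6) = (6*7)*30 = 42*30 = 1260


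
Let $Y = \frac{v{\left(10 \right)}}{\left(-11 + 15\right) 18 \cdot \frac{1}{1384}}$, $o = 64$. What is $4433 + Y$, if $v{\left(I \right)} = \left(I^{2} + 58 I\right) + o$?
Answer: $\frac{56203}{3} \approx 18734.0$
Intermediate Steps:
$v{\left(I \right)} = 64 + I^{2} + 58 I$ ($v{\left(I \right)} = \left(I^{2} + 58 I\right) + 64 = 64 + I^{2} + 58 I$)
$Y = \frac{42904}{3}$ ($Y = \frac{64 + 10^{2} + 58 \cdot 10}{\left(-11 + 15\right) 18 \cdot \frac{1}{1384}} = \frac{64 + 100 + 580}{4 \cdot 18 \cdot \frac{1}{1384}} = \frac{744}{72 \cdot \frac{1}{1384}} = \frac{744}{\frac{9}{173}} = 744 \cdot \frac{173}{9} = \frac{42904}{3} \approx 14301.0$)
$4433 + Y = 4433 + \frac{42904}{3} = \frac{56203}{3}$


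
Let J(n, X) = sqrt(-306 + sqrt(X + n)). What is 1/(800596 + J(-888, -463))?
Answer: 1/(800596 + sqrt(-306 + I*sqrt(1351))) ≈ 1.2491e-6 - 3.0e-11*I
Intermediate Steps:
1/(800596 + J(-888, -463)) = 1/(800596 + sqrt(-306 + sqrt(-463 - 888))) = 1/(800596 + sqrt(-306 + sqrt(-1351))) = 1/(800596 + sqrt(-306 + I*sqrt(1351)))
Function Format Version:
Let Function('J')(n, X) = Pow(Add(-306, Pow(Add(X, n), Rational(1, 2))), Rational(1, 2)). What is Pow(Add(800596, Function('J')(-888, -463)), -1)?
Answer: Pow(Add(800596, Pow(Add(-306, Mul(I, Pow(1351, Rational(1, 2)))), Rational(1, 2))), -1) ≈ Add(1.2491e-6, Mul(-3.e-11, I))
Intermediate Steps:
Pow(Add(800596, Function('J')(-888, -463)), -1) = Pow(Add(800596, Pow(Add(-306, Pow(Add(-463, -888), Rational(1, 2))), Rational(1, 2))), -1) = Pow(Add(800596, Pow(Add(-306, Pow(-1351, Rational(1, 2))), Rational(1, 2))), -1) = Pow(Add(800596, Pow(Add(-306, Mul(I, Pow(1351, Rational(1, 2)))), Rational(1, 2))), -1)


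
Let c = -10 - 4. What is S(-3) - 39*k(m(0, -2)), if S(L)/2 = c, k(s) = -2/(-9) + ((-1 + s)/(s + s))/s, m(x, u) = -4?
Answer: -2935/96 ≈ -30.573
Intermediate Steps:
k(s) = 2/9 + (-1 + s)/(2*s²) (k(s) = -2*(-⅑) + ((-1 + s)/((2*s)))/s = 2/9 + ((-1 + s)*(1/(2*s)))/s = 2/9 + ((-1 + s)/(2*s))/s = 2/9 + (-1 + s)/(2*s²))
c = -14
S(L) = -28 (S(L) = 2*(-14) = -28)
S(-3) - 39*k(m(0, -2)) = -28 - 13*(-9 + 4*(-4)² + 9*(-4))/(6*(-4)²) = -28 - 13*(-9 + 4*16 - 36)/(6*16) = -28 - 13*(-9 + 64 - 36)/(6*16) = -28 - 13*19/(6*16) = -28 - 39*19/288 = -28 - 247/96 = -2935/96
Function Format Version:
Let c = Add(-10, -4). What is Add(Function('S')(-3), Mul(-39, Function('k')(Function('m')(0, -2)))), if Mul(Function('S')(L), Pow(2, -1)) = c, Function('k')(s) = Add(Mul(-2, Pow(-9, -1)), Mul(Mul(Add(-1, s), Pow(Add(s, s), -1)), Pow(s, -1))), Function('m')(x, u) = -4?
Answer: Rational(-2935, 96) ≈ -30.573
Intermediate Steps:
Function('k')(s) = Add(Rational(2, 9), Mul(Rational(1, 2), Pow(s, -2), Add(-1, s))) (Function('k')(s) = Add(Mul(-2, Rational(-1, 9)), Mul(Mul(Add(-1, s), Pow(Mul(2, s), -1)), Pow(s, -1))) = Add(Rational(2, 9), Mul(Mul(Add(-1, s), Mul(Rational(1, 2), Pow(s, -1))), Pow(s, -1))) = Add(Rational(2, 9), Mul(Mul(Rational(1, 2), Pow(s, -1), Add(-1, s)), Pow(s, -1))) = Add(Rational(2, 9), Mul(Rational(1, 2), Pow(s, -2), Add(-1, s))))
c = -14
Function('S')(L) = -28 (Function('S')(L) = Mul(2, -14) = -28)
Add(Function('S')(-3), Mul(-39, Function('k')(Function('m')(0, -2)))) = Add(-28, Mul(-39, Mul(Rational(1, 18), Pow(-4, -2), Add(-9, Mul(4, Pow(-4, 2)), Mul(9, -4))))) = Add(-28, Mul(-39, Mul(Rational(1, 18), Rational(1, 16), Add(-9, Mul(4, 16), -36)))) = Add(-28, Mul(-39, Mul(Rational(1, 18), Rational(1, 16), Add(-9, 64, -36)))) = Add(-28, Mul(-39, Mul(Rational(1, 18), Rational(1, 16), 19))) = Add(-28, Mul(-39, Rational(19, 288))) = Add(-28, Rational(-247, 96)) = Rational(-2935, 96)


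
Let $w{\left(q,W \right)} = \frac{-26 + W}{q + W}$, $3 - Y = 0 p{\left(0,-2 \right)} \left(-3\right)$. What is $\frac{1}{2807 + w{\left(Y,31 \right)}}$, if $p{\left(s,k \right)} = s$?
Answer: $\frac{34}{95443} \approx 0.00035623$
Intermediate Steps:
$Y = 3$ ($Y = 3 - 0 \cdot 0 \left(-3\right) = 3 - 0 \left(-3\right) = 3 - 0 = 3 + 0 = 3$)
$w{\left(q,W \right)} = \frac{-26 + W}{W + q}$
$\frac{1}{2807 + w{\left(Y,31 \right)}} = \frac{1}{2807 + \frac{-26 + 31}{31 + 3}} = \frac{1}{2807 + \frac{1}{34} \cdot 5} = \frac{1}{2807 + \frac{5}{34}} = \frac{1}{\frac{95443}{34}} = \frac{34}{95443}$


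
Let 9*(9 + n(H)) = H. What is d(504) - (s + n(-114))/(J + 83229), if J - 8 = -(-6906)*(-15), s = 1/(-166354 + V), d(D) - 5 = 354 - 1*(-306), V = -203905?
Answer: 15034059380027/22607644281 ≈ 665.00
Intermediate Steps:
d(D) = 665 (d(D) = 5 + (354 - 1*(-306)) = 5 + (354 + 306) = 5 + 660 = 665)
n(H) = -9 + H/9
s = -1/370259 (s = 1/(-166354 - 203905) = 1/(-370259) = -1/370259 ≈ -2.7008e-6)
J = -103582 (J = 8 - (-6906)*(-15) = 8 - 1*103590 = 8 - 103590 = -103582)
d(504) - (s + n(-114))/(J + 83229) = 665 - (-1/370259 + (-9 + (⅑)*(-114)))/(-103582 + 83229) = 665 - (-1/370259 + (-9 - 38/3))/(-20353) = 665 - (-1/370259 - 65/3)*(-1)/20353 = 665 - (-24066838)*(-1)/(1110777*20353) = 665 - 1*24066838/22607644281 = 665 - 24066838/22607644281 = 15034059380027/22607644281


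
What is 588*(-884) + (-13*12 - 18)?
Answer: -519966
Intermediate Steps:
588*(-884) + (-13*12 - 18) = -519792 + (-156 - 18) = -519792 - 174 = -519966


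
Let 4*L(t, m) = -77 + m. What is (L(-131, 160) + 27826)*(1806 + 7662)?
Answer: 263653029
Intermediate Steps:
L(t, m) = -77/4 + m/4 (L(t, m) = (-77 + m)/4 = -77/4 + m/4)
(L(-131, 160) + 27826)*(1806 + 7662) = ((-77/4 + (1/4)*160) + 27826)*(1806 + 7662) = ((-77/4 + 40) + 27826)*9468 = (83/4 + 27826)*9468 = (111387/4)*9468 = 263653029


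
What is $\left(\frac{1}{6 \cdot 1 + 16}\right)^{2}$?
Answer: $\frac{1}{484} \approx 0.0020661$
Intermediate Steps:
$\left(\frac{1}{6 \cdot 1 + 16}\right)^{2} = \left(\frac{1}{6 + 16}\right)^{2} = \left(\frac{1}{22}\right)^{2} = \frac{1}{484}$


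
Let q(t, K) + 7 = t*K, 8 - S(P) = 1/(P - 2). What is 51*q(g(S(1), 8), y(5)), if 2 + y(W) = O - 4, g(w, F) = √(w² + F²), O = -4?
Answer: -357 - 510*√145 ≈ -6498.2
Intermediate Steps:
S(P) = 8 - 1/(-2 + P) (S(P) = 8 - 1/(P - 2) = 8 - 1/(-2 + P))
g(w, F) = √(F² + w²)
y(W) = -10 (y(W) = -2 + (-4 - 4) = -2 - 8 = -10)
q(t, K) = -7 + K*t (q(t, K) = -7 + t*K = -7 + K*t)
51*q(g(S(1), 8), y(5)) = 51*(-7 - 10*√(8² + ((-17 + 8*1)/(-2 + 1))²)) = 51*(-7 - 10*√(64 + ((-17 + 8)/(-1))²)) = 51*(-7 - 10*√(64 + (-1*(-9))²)) = 51*(-7 - 10*√(64 + 9²)) = 51*(-7 - 10*√(64 + 81)) = 51*(-7 - 10*√145) = -357 - 510*√145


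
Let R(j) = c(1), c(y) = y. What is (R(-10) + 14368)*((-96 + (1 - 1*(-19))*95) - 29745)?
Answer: -401484229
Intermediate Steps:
R(j) = 1
(R(-10) + 14368)*((-96 + (1 - 1*(-19))*95) - 29745) = (1 + 14368)*((-96 + (1 - 1*(-19))*95) - 29745) = 14369*((-96 + (1 + 19)*95) - 29745) = 14369*((-96 + 20*95) - 29745) = 14369*((-96 + 1900) - 29745) = 14369*(1804 - 29745) = 14369*(-27941) = -401484229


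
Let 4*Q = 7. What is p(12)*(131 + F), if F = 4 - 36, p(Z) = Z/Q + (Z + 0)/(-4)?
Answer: 2673/7 ≈ 381.86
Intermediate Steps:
Q = 7/4 (Q = (1/4)*7 = 7/4 ≈ 1.7500)
p(Z) = 9*Z/28 (p(Z) = Z/(7/4) + (Z + 0)/(-4) = Z*(4/7) + Z*(-1/4) = 4*Z/7 - Z/4 = 9*Z/28)
F = -32
p(12)*(131 + F) = ((9/28)*12)*(131 - 32) = (27/7)*99 = 2673/7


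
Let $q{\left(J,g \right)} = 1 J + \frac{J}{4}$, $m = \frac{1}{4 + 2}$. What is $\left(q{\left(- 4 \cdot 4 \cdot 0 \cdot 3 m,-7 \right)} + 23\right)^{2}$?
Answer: $529$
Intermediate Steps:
$m = \frac{1}{6} \approx 0.16667$
$q{\left(J,g \right)} = \frac{5 J}{4}$ ($q{\left(J,g \right)} = J + J \frac{1}{4} = J + \frac{J}{4} = \frac{5 J}{4}$)
$\left(q{\left(- 4 \cdot 4 \cdot 0 \cdot 3 m,-7 \right)} + 23\right)^{2} = \left(\frac{5 - 4 \cdot 4 \cdot 0 \cdot 3 \cdot \frac{1}{6}}{4} + 23\right)^{2} = \left(\frac{5 - 4 \cdot 0 \cdot 3 \cdot \frac{1}{6}}{4} + 23\right)^{2} = \left(\frac{5 \left(-4\right) 0 \cdot \frac{1}{6}}{4} + 23\right)^{2} = \left(\frac{5 \cdot 0 \cdot \frac{1}{6}}{4} + 23\right)^{2} = \left(\frac{5}{4} \cdot 0 + 23\right)^{2} = \left(0 + 23\right)^{2} = 23^{2} = 529$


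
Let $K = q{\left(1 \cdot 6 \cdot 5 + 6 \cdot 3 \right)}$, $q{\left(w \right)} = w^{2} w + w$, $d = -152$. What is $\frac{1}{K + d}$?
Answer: $\frac{1}{110488} \approx 9.0508 \cdot 10^{-6}$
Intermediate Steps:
$q{\left(w \right)} = w + w^{3}$ ($q{\left(w \right)} = w^{3} + w = w + w^{3}$)
$K = 110640$ ($K = \left(1 \cdot 6 \cdot 5 + 6 \cdot 3\right) + \left(1 \cdot 6 \cdot 5 + 6 \cdot 3\right)^{3} = \left(1 \cdot 30 + 18\right) + \left(1 \cdot 30 + 18\right)^{3} = \left(30 + 18\right) + \left(30 + 18\right)^{3} = 48 + 48^{3} = 48 + 110592 = 110640$)
$\frac{1}{K + d} = \frac{1}{110640 - 152} = \frac{1}{110488}$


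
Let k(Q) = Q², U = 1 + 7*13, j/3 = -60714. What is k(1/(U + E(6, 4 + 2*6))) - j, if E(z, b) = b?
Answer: 2124504289/11664 ≈ 1.8214e+5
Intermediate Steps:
j = -182142 (j = 3*(-60714) = -182142)
U = 92 (U = 1 + 91 = 92)
k(1/(U + E(6, 4 + 2*6))) - j = (1/(92 + (4 + 2*6)))² - 1*(-182142) = (1/(92 + (4 + 12)))² + 182142 = (1/(92 + 16))² + 182142 = (1/108)² + 182142 = 1/11664 + 182142 = 2124504289/11664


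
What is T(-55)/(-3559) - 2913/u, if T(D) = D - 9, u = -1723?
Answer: 10477639/6132157 ≈ 1.7086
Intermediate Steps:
T(D) = -9 + D
T(-55)/(-3559) - 2913/u = (-9 - 55)/(-3559) - 2913/(-1723) = -64*(-1/3559) - 2913*(-1/1723) = 64/3559 + 2913/1723 = 10477639/6132157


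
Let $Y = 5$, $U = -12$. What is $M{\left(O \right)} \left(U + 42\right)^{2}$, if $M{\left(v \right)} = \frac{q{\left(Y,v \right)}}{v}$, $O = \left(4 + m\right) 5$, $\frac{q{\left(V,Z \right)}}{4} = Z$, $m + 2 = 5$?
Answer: $3600$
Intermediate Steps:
$m = 3$ ($m = -2 + 5 = 3$)
$q{\left(V,Z \right)} = 4 Z$
$O = 35$ ($O = \left(4 + 3\right) 5 = 7 \cdot 5 = 35$)
$M{\left(v \right)} = 4$ ($M{\left(v \right)} = \frac{4 v}{v} = 4$)
$M{\left(O \right)} \left(U + 42\right)^{2} = 4 \left(-12 + 42\right)^{2} = 4 \cdot 30^{2} = 4 \cdot 900 = 3600$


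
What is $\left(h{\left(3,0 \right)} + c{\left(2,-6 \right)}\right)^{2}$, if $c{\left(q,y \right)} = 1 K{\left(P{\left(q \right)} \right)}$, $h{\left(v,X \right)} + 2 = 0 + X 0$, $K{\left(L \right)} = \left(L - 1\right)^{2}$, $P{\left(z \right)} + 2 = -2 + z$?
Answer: $49$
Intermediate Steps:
$P{\left(z \right)} = -4 + z$ ($P{\left(z \right)} = -2 + \left(-2 + z\right) = -4 + z$)
$K{\left(L \right)} = \left(-1 + L\right)^{2}$
$h{\left(v,X \right)} = -2$ ($h{\left(v,X \right)} = -2 + \left(0 + X 0\right) = -2 + \left(0 + 0\right) = -2 + 0 = -2$)
$c{\left(q,y \right)} = \left(-5 + q\right)^{2}$ ($c{\left(q,y \right)} = 1 \left(-1 + \left(-4 + q\right)\right)^{2} = 1 \left(-5 + q\right)^{2} = \left(-5 + q\right)^{2}$)
$\left(h{\left(3,0 \right)} + c{\left(2,-6 \right)}\right)^{2} = \left(-2 + \left(-5 + 2\right)^{2}\right)^{2} = \left(-2 + \left(-3\right)^{2}\right)^{2} = \left(-2 + 9\right)^{2} = 7^{2} = 49$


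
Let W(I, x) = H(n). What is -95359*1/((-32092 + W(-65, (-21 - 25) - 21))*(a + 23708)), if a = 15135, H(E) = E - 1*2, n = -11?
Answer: 95359/1247054515 ≈ 7.6467e-5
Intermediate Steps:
H(E) = -2 + E (H(E) = E - 2 = -2 + E)
W(I, x) = -13 (W(I, x) = -2 - 11 = -13)
-95359*1/((-32092 + W(-65, (-21 - 25) - 21))*(a + 23708)) = -95359*1/((-32092 - 13)*(15135 + 23708)) = -95359/((-32105*38843)) = -95359/(-1247054515) = -95359*(-1/1247054515) = 95359/1247054515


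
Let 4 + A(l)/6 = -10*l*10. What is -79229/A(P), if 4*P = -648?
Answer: -79229/97176 ≈ -0.81531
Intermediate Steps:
P = -162 (P = (1/4)*(-648) = -162)
A(l) = -24 - 600*l (A(l) = -24 + 6*(-10*l*10) = -24 + 6*(-100*l) = -24 - 600*l)
-79229/A(P) = -79229/(-24 - 600*(-162)) = -79229/(-24 + 97200) = -79229/97176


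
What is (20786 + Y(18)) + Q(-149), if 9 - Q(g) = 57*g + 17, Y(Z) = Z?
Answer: 29289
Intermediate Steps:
Q(g) = -8 - 57*g (Q(g) = 9 - (57*g + 17) = 9 - (17 + 57*g) = 9 + (-17 - 57*g) = -8 - 57*g)
(20786 + Y(18)) + Q(-149) = (20786 + 18) + (-8 - 57*(-149)) = 20804 + (-8 + 8493) = 20804 + 8485 = 29289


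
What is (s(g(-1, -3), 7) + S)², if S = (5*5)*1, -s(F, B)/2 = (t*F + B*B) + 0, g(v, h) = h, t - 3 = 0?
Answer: 3025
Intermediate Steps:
t = 3 (t = 3 + 0 = 3)
s(F, B) = -6*F - 2*B² (s(F, B) = -2*((3*F + B*B) + 0) = -2*((3*F + B²) + 0) = -2*((B² + 3*F) + 0) = -2*(B² + 3*F) = -6*F - 2*B²)
S = 25 (S = 25*1 = 25)
(s(g(-1, -3), 7) + S)² = ((-6*(-3) - 2*7²) + 25)² = ((18 - 2*49) + 25)² = ((18 - 98) + 25)² = (-80 + 25)² = (-55)² = 3025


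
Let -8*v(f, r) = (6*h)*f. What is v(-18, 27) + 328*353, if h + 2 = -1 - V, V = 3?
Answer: 115703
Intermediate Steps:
h = -6 (h = -2 + (-1 - 1*3) = -2 + (-1 - 3) = -2 - 4 = -6)
v(f, r) = 9*f/2 (v(f, r) = -6*(-6)*f/8 = -(-9)*f/2 = 9*f/2)
v(-18, 27) + 328*353 = (9/2)*(-18) + 328*353 = -81 + 115784 = 115703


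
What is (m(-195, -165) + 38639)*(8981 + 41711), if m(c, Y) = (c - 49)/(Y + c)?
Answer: 88142514566/45 ≈ 1.9587e+9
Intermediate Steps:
m(c, Y) = (-49 + c)/(Y + c)
(m(-195, -165) + 38639)*(8981 + 41711) = ((-49 - 195)/(-165 - 195) + 38639)*(8981 + 41711) = (-244/(-360) + 38639)*50692 = (-1/360*(-244) + 38639)*50692 = (61/90 + 38639)*50692 = (3477571/90)*50692 = 88142514566/45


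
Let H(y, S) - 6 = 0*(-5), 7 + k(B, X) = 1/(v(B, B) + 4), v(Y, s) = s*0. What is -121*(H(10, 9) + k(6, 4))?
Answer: 363/4 ≈ 90.750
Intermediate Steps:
v(Y, s) = 0
k(B, X) = -27/4 (k(B, X) = -7 + 1/(0 + 4) = -7 + 1/4 = -27/4)
H(y, S) = 6 (H(y, S) = 6 + 0*(-5) = 6 + 0 = 6)
-121*(H(10, 9) + k(6, 4)) = -121*(6 - 27/4) = -121*(-3/4) = 363/4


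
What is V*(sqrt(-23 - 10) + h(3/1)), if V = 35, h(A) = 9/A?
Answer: 105 + 35*I*sqrt(33) ≈ 105.0 + 201.06*I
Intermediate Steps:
V*(sqrt(-23 - 10) + h(3/1)) = 35*(sqrt(-23 - 10) + 9/((3/1))) = 35*(sqrt(-33) + 9/((3*1))) = 35*(I*sqrt(33) + 9/3) = 35*(I*sqrt(33) + 9*(1/3)) = 35*(I*sqrt(33) + 3) = 35*(3 + I*sqrt(33)) = 105 + 35*I*sqrt(33)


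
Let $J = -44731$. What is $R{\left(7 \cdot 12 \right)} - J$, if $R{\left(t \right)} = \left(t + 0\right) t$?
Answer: $51787$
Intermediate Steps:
$R{\left(t \right)} = t^{2}$ ($R{\left(t \right)} = t t = t^{2}$)
$R{\left(7 \cdot 12 \right)} - J = \left(7 \cdot 12\right)^{2} - -44731 = 84^{2} + 44731 = 7056 + 44731 = 51787$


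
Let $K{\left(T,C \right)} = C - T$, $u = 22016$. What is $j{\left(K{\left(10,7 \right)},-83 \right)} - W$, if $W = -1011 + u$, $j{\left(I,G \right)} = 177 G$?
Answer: $-35696$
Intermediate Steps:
$W = 21005$ ($W = -1011 + 22016 = 21005$)
$j{\left(K{\left(10,7 \right)},-83 \right)} - W = 177 \left(-83\right) - 21005 = -14691 - 21005 = -35696$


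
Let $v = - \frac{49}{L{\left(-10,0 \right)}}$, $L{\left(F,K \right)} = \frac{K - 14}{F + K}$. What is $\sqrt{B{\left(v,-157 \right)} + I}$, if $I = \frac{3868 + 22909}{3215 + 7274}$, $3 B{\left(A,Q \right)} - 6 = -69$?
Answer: $\frac{122 i \sqrt{136357}}{10489} \approx 4.295 i$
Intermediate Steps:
$L{\left(F,K \right)} = \frac{-14 + K}{F + K}$
$v = -35$ ($v = - \frac{49}{\frac{1}{-10 + 0} \left(-14 + 0\right)} = - \frac{49}{\frac{1}{-10} \left(-14\right)} = - \frac{49}{\left(- \frac{1}{10}\right) \left(-14\right)} = - \frac{49}{\frac{7}{5}} = \left(-49\right) \frac{5}{7} = -35$)
$B{\left(A,Q \right)} = -21$ ($B{\left(A,Q \right)} = 2 + \frac{1}{3} \left(-69\right) = 2 - 23 = -21$)
$I = \frac{26777}{10489} \approx 2.5529$
$\sqrt{B{\left(v,-157 \right)} + I} = \sqrt{-21 + \frac{26777}{10489}} = \sqrt{- \frac{193492}{10489}} = \frac{122 i \sqrt{136357}}{10489}$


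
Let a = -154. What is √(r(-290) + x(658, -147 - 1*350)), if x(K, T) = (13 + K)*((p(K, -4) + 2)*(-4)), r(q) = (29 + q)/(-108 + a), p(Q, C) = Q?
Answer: I*√121598658978/262 ≈ 1331.0*I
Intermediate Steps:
r(q) = -29/262 - q/262 (r(q) = (29 + q)/(-108 - 154) = (29 + q)/(-262) = (29 + q)*(-1/262) = -29/262 - q/262)
x(K, T) = (-8 - 4*K)*(13 + K) (x(K, T) = (13 + K)*((K + 2)*(-4)) = (13 + K)*((2 + K)*(-4)) = (13 + K)*(-8 - 4*K) = (-8 - 4*K)*(13 + K))
√(r(-290) + x(658, -147 - 1*350)) = √((-29/262 - 1/262*(-290)) + (-104 - 60*658 - 4*658²)) = √((-29/262 + 145/131) + (-104 - 39480 - 4*432964)) = √(261/262 + (-104 - 39480 - 1731856)) = √(261/262 - 1771440) = √(-464117019/262) = I*√121598658978/262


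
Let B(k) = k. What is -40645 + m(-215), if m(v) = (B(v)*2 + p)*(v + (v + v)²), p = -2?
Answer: -79824565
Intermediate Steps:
m(v) = (-2 + 2*v)*(v + 4*v²) (m(v) = (v*2 - 2)*(v + (v + v)²) = (2*v - 2)*(v + (2*v)²) = (-2 + 2*v)*(v + 4*v²))
-40645 + m(-215) = -40645 + 2*(-215)*(-1 - 3*(-215) + 4*(-215)²) = -40645 + 2*(-215)*(-1 + 645 + 4*46225) = -40645 + 2*(-215)*(-1 + 645 + 184900) = -40645 + 2*(-215)*185544 = -40645 - 79783920 = -79824565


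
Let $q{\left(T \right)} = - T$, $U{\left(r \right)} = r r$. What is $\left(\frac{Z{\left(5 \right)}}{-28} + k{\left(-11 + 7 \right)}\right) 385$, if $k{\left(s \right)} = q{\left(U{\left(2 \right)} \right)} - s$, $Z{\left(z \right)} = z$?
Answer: $- \frac{275}{4} \approx -68.75$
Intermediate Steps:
$U{\left(r \right)} = r^{2}$
$k{\left(s \right)} = -4 - s$ ($k{\left(s \right)} = - 2^{2} - s = \left(-1\right) 4 - s = -4 - s$)
$\left(\frac{Z{\left(5 \right)}}{-28} + k{\left(-11 + 7 \right)}\right) 385 = \left(\frac{5}{-28} - 0\right) 385 = \left(5 \left(- \frac{1}{28}\right) - 0\right) 385 = \left(- \frac{5}{28} + \left(-4 + 4\right)\right) 385 = \left(- \frac{5}{28} + 0\right) 385 = \left(- \frac{5}{28}\right) 385 = - \frac{275}{4}$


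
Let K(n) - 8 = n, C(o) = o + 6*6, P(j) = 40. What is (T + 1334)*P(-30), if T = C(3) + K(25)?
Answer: 56240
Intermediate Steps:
C(o) = 36 + o (C(o) = o + 36 = 36 + o)
K(n) = 8 + n
T = 72 (T = (36 + 3) + (8 + 25) = 39 + 33 = 72)
(T + 1334)*P(-30) = (72 + 1334)*40 = 1406*40 = 56240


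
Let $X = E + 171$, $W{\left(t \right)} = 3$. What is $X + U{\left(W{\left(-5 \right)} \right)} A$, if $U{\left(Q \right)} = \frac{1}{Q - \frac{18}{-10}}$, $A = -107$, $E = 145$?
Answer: $\frac{7049}{24} \approx 293.71$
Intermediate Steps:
$U{\left(Q \right)} = \frac{1}{\frac{9}{5} + Q}$ ($U{\left(Q \right)} = \frac{1}{Q - - \frac{9}{5}} = \frac{1}{Q + \frac{9}{5}} = \frac{1}{\frac{9}{5} + Q}$)
$X = 316$ ($X = 145 + 171 = 316$)
$X + U{\left(W{\left(-5 \right)} \right)} A = 316 + \frac{5}{9 + 5 \cdot 3} \left(-107\right) = 316 + \frac{5}{9 + 15} \left(-107\right) = 316 + \frac{5}{24} \left(-107\right) = 316 - \frac{535}{24} = \frac{7049}{24}$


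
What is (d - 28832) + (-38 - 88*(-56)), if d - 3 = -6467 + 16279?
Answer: -14127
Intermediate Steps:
d = 9815 (d = 3 + (-6467 + 16279) = 3 + 9812 = 9815)
(d - 28832) + (-38 - 88*(-56)) = (9815 - 28832) + (-38 - 88*(-56)) = -19017 + (-38 + 4928) = -19017 + 4890 = -14127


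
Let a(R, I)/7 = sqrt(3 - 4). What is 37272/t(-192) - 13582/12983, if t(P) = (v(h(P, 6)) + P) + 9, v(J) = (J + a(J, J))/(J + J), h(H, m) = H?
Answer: -13088865353861038/63762193327367 + 100187136*I/4911206449 ≈ -205.28 + 0.0204*I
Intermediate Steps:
a(R, I) = 7*I (a(R, I) = 7*sqrt(3 - 4) = 7*sqrt(-1) = 7*I)
v(J) = (J + 7*I)/(2*J) (v(J) = (J + 7*I)/(J + J) = (J + 7*I)/((2*J)) = (J + 7*I)*(1/(2*J)) = (J + 7*I)/(2*J))
t(P) = 9 + P + (P + 7*I)/(2*P) (t(P) = ((P + 7*I)/(2*P) + P) + 9 = (P + (P + 7*I)/(2*P)) + 9 = 9 + P + (P + 7*I)/(2*P))
37272/t(-192) - 13582/12983 = 37272/(19/2 - 192 + (7/2)*I/(-192)) - 13582/12983 = 37272/(19/2 - 192 + (7/2)*I*(-1/192)) - 13582*1/12983 = 37272/(19/2 - 192 - 7*I/384) - 13582/12983 = 37272/(-365/2 - 7*I/384) - 13582/12983 = 37272*(147456*(-365/2 + 7*I/384)/4911206449) - 13582/12983 = 5495980032*(-365/2 + 7*I/384)/4911206449 - 13582/12983 = -13582/12983 + 5495980032*(-365/2 + 7*I/384)/4911206449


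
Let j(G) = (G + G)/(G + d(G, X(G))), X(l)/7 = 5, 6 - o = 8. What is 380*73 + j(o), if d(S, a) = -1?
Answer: 83224/3 ≈ 27741.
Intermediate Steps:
o = -2 (o = 6 - 1*8 = 6 - 8 = -2)
X(l) = 35 (X(l) = 7*5 = 35)
j(G) = 2*G/(-1 + G) (j(G) = (G + G)/(G - 1) = (2*G)/(-1 + G) = 2*G/(-1 + G))
380*73 + j(o) = 380*73 + 2*(-2)/(-1 - 2) = 27740 + 2*(-2)/(-3) = 27740 + 2*(-2)*(-⅓) = 27740 + 4/3 = 83224/3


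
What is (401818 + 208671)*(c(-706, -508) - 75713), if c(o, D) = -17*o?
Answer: -38894864679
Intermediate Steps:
(401818 + 208671)*(c(-706, -508) - 75713) = (401818 + 208671)*(-17*(-706) - 75713) = 610489*(12002 - 75713) = 610489*(-63711) = -38894864679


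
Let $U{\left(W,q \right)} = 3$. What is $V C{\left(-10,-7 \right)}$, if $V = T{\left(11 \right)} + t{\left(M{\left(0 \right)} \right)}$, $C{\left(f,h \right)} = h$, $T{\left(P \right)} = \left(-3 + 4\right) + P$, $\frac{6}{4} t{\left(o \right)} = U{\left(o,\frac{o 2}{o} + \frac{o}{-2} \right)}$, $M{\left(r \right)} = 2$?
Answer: $-98$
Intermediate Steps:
$t{\left(o \right)} = 2$ ($t{\left(o \right)} = \frac{2}{3} \cdot 3 = 2$)
$T{\left(P \right)} = 1 + P$
$V = 14$ ($V = \left(1 + 11\right) + 2 = 12 + 2 = 14$)
$V C{\left(-10,-7 \right)} = 14 \left(-7\right) = -98$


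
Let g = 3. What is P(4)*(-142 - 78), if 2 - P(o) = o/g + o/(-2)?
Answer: -1760/3 ≈ -586.67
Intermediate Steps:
P(o) = 2 + o/6 (P(o) = 2 - (o/3 + o/(-2)) = 2 - (o*(1/3) + o*(-1/2)) = 2 - (o/3 - o/2) = 2 - (-1)*o/6 = 2 + o/6)
P(4)*(-142 - 78) = (2 + (1/6)*4)*(-142 - 78) = (2 + 2/3)*(-220) = (8/3)*(-220) = -1760/3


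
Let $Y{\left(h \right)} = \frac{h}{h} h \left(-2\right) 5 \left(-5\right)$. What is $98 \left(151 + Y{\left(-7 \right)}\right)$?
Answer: $-19502$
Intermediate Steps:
$Y{\left(h \right)} = 50 h$ ($Y{\left(h \right)} = 1 h \left(\left(-10\right) \left(-5\right)\right) = h 50 = 50 h$)
$98 \left(151 + Y{\left(-7 \right)}\right) = 98 \left(151 + 50 \left(-7\right)\right) = 98 \left(151 - 350\right) = 98 \left(-199\right) = -19502$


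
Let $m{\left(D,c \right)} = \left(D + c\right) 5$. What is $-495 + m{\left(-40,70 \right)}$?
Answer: $-345$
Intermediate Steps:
$m{\left(D,c \right)} = 5 D + 5 c$
$-495 + m{\left(-40,70 \right)} = -495 + \left(5 \left(-40\right) + 5 \cdot 70\right) = -495 + \left(-200 + 350\right) = -495 + 150 = -345$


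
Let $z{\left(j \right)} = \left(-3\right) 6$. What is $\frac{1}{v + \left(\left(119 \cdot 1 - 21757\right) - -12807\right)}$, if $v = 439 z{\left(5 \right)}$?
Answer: $- \frac{1}{16733} \approx -5.9762 \cdot 10^{-5}$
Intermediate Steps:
$z{\left(j \right)} = -18$
$v = -7902$ ($v = 439 \left(-18\right) = -7902$)
$\frac{1}{v + \left(\left(119 \cdot 1 - 21757\right) - -12807\right)} = \frac{1}{-7902 + \left(\left(119 \cdot 1 - 21757\right) - -12807\right)} = \frac{1}{-7902 + \left(\left(119 - 21757\right) + 12807\right)} = \frac{1}{-7902 + \left(-21638 + 12807\right)} = \frac{1}{-7902 - 8831} = \frac{1}{-16733} = - \frac{1}{16733}$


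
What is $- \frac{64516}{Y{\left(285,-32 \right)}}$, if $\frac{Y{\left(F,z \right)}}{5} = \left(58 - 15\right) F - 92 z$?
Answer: $- \frac{64516}{75995} \approx -0.84895$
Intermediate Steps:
$Y{\left(F,z \right)} = - 460 z + 215 F$ ($Y{\left(F,z \right)} = 5 \left(\left(58 - 15\right) F - 92 z\right) = 5 \left(43 F - 92 z\right) = 5 \left(- 92 z + 43 F\right) = - 460 z + 215 F$)
$- \frac{64516}{Y{\left(285,-32 \right)}} = - \frac{64516}{\left(-460\right) \left(-32\right) + 215 \cdot 285} = - \frac{64516}{14720 + 61275} = - \frac{64516}{75995}$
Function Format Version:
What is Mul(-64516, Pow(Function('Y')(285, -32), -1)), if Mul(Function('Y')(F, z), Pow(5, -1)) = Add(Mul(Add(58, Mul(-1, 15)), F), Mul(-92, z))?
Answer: Rational(-64516, 75995) ≈ -0.84895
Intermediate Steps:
Function('Y')(F, z) = Add(Mul(-460, z), Mul(215, F)) (Function('Y')(F, z) = Mul(5, Add(Mul(Add(58, Mul(-1, 15)), F), Mul(-92, z))) = Mul(5, Add(Mul(Add(58, -15), F), Mul(-92, z))) = Mul(5, Add(Mul(43, F), Mul(-92, z))) = Mul(5, Add(Mul(-92, z), Mul(43, F))) = Add(Mul(-460, z), Mul(215, F)))
Mul(-64516, Pow(Function('Y')(285, -32), -1)) = Mul(-64516, Pow(Add(Mul(-460, -32), Mul(215, 285)), -1)) = Mul(-64516, Pow(Add(14720, 61275), -1)) = Mul(-64516, Pow(75995, -1)) = Mul(-64516, Rational(1, 75995)) = Rational(-64516, 75995)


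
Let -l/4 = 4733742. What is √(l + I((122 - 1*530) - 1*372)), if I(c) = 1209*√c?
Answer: √(-18934968 + 2418*I*√195) ≈ 3.88 + 4351.4*I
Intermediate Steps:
l = -18934968 (l = -4*4733742 = -18934968)
√(l + I((122 - 1*530) - 1*372)) = √(-18934968 + 1209*√((122 - 1*530) - 1*372)) = √(-18934968 + 1209*√((122 - 530) - 372)) = √(-18934968 + 1209*√(-408 - 372)) = √(-18934968 + 1209*√(-780)) = √(-18934968 + 1209*(2*I*√195)) = √(-18934968 + 2418*I*√195)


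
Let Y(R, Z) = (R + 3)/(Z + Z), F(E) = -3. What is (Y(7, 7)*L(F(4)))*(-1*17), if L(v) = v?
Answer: 255/7 ≈ 36.429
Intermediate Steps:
Y(R, Z) = (3 + R)/(2*Z) (Y(R, Z) = (3 + R)/((2*Z)) = (3 + R)*(1/(2*Z)) = (3 + R)/(2*Z))
(Y(7, 7)*L(F(4)))*(-1*17) = (((½)*(3 + 7)/7)*(-3))*(-1*17) = (((½)*(⅐)*10)*(-3))*(-17) = ((5/7)*(-3))*(-17) = -15/7*(-17) = 255/7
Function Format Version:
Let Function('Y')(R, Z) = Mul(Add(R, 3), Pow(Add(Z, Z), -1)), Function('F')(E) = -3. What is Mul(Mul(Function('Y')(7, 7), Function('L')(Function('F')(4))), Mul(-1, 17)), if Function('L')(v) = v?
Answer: Rational(255, 7) ≈ 36.429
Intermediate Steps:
Function('Y')(R, Z) = Mul(Rational(1, 2), Pow(Z, -1), Add(3, R)) (Function('Y')(R, Z) = Mul(Add(3, R), Pow(Mul(2, Z), -1)) = Mul(Add(3, R), Mul(Rational(1, 2), Pow(Z, -1))) = Mul(Rational(1, 2), Pow(Z, -1), Add(3, R)))
Mul(Mul(Function('Y')(7, 7), Function('L')(Function('F')(4))), Mul(-1, 17)) = Mul(Mul(Mul(Rational(1, 2), Pow(7, -1), Add(3, 7)), -3), Mul(-1, 17)) = Mul(Mul(Mul(Rational(1, 2), Rational(1, 7), 10), -3), -17) = Mul(Mul(Rational(5, 7), -3), -17) = Mul(Rational(-15, 7), -17) = Rational(255, 7)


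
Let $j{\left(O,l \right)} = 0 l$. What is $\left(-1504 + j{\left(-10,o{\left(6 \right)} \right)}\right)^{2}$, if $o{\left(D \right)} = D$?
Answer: $2262016$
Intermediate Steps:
$j{\left(O,l \right)} = 0$
$\left(-1504 + j{\left(-10,o{\left(6 \right)} \right)}\right)^{2} = \left(-1504 + 0\right)^{2} = \left(-1504\right)^{2} = 2262016$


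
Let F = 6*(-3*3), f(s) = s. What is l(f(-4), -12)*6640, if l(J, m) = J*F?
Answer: 1434240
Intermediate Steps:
F = -54 (F = 6*(-9) = -54)
l(J, m) = -54*J (l(J, m) = J*(-54) = -54*J)
l(f(-4), -12)*6640 = -54*(-4)*6640 = 216*6640 = 1434240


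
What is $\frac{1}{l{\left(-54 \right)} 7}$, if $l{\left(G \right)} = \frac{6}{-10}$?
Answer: $- \frac{5}{21} \approx -0.2381$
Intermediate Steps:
$l{\left(G \right)} = - \frac{3}{5}$ ($l{\left(G \right)} = 6 \left(- \frac{1}{10}\right) = - \frac{3}{5}$)
$\frac{1}{l{\left(-54 \right)} 7} = \frac{1}{\left(- \frac{3}{5}\right) 7} = \frac{1}{- \frac{21}{5}} = - \frac{5}{21}$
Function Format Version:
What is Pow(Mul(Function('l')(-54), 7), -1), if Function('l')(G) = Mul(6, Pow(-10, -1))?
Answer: Rational(-5, 21) ≈ -0.23810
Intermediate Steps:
Function('l')(G) = Rational(-3, 5) (Function('l')(G) = Mul(6, Rational(-1, 10)) = Rational(-3, 5))
Pow(Mul(Function('l')(-54), 7), -1) = Pow(Mul(Rational(-3, 5), 7), -1) = Pow(Rational(-21, 5), -1) = Rational(-5, 21)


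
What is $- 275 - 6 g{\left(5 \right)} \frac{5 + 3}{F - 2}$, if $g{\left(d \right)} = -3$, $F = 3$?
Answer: $-39600$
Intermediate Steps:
$- 275 - 6 g{\left(5 \right)} \frac{5 + 3}{F - 2} = - 275 \left(-6\right) \left(-3\right) \frac{5 + 3}{3 - 2} = - 275 \cdot 18 \cdot \frac{8}{1} = - 275 \cdot 18 \cdot 8 \cdot 1 = - 275 \cdot 18 \cdot 8 = \left(-275\right) 144 = -39600$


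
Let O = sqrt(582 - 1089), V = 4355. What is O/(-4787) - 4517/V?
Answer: -4517/4355 - 13*I*sqrt(3)/4787 ≈ -1.0372 - 0.0047037*I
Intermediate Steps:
O = 13*I*sqrt(3) (O = sqrt(-507) = 13*I*sqrt(3) ≈ 22.517*I)
O/(-4787) - 4517/V = (13*I*sqrt(3))/(-4787) - 4517/4355 = (13*I*sqrt(3))*(-1/4787) - 4517*1/4355 = -13*I*sqrt(3)/4787 - 4517/4355 = -4517/4355 - 13*I*sqrt(3)/4787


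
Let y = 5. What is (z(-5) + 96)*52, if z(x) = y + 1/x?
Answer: 26208/5 ≈ 5241.6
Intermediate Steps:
z(x) = 5 + 1/x
(z(-5) + 96)*52 = ((5 + 1/(-5)) + 96)*52 = ((5 - ⅕) + 96)*52 = (24/5 + 96)*52 = (504/5)*52 = 26208/5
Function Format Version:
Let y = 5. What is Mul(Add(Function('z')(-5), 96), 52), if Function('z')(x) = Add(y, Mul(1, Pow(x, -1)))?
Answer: Rational(26208, 5) ≈ 5241.6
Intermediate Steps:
Function('z')(x) = Add(5, Pow(x, -1)) (Function('z')(x) = Add(5, Mul(1, Pow(x, -1))) = Add(5, Pow(x, -1)))
Mul(Add(Function('z')(-5), 96), 52) = Mul(Add(Add(5, Pow(-5, -1)), 96), 52) = Mul(Add(Add(5, Rational(-1, 5)), 96), 52) = Mul(Add(Rational(24, 5), 96), 52) = Mul(Rational(504, 5), 52) = Rational(26208, 5)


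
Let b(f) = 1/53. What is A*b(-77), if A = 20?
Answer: 20/53 ≈ 0.37736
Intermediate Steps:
b(f) = 1/53
A*b(-77) = 20*(1/53) = 20/53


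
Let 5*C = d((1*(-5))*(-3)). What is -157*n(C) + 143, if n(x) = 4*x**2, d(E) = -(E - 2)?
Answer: -102557/25 ≈ -4102.3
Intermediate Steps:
d(E) = 2 - E (d(E) = -(-2 + E) = 2 - E)
C = -13/5 (C = (2 - 1*(-5)*(-3))/5 = (2 - (-5)*(-3))/5 = (2 - 1*15)/5 = (2 - 15)/5 = (1/5)*(-13) = -13/5 ≈ -2.6000)
-157*n(C) + 143 = -628*(-13/5)**2 + 143 = -628*169/25 + 143 = -157*676/25 + 143 = -106132/25 + 143 = -102557/25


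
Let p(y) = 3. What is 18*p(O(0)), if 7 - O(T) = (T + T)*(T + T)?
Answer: 54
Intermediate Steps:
O(T) = 7 - 4*T² (O(T) = 7 - (T + T)*(T + T) = 7 - 2*T*2*T = 7 - 4*T²)
18*p(O(0)) = 18*3 = 54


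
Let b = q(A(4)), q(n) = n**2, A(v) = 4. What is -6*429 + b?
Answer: -2558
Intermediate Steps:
b = 16 (b = 4**2 = 16)
-6*429 + b = -6*429 + 16 = -2574 + 16 = -2558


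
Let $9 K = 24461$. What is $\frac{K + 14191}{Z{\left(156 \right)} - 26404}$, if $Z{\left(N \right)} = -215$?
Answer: $- \frac{152180}{239571} \approx -0.63522$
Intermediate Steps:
$K = \frac{24461}{9}$ ($K = \frac{1}{9} \cdot 24461 = \frac{24461}{9} \approx 2717.9$)
$\frac{K + 14191}{Z{\left(156 \right)} - 26404} = \frac{\frac{24461}{9} + 14191}{-215 - 26404} = \frac{152180}{9 \left(-26619\right)} = \frac{152180}{9} \left(- \frac{1}{26619}\right) = - \frac{152180}{239571}$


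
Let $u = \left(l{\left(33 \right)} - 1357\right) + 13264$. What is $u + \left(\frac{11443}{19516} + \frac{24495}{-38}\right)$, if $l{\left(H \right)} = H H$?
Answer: $\frac{4580163991}{370804} \approx 12352.0$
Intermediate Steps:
$l{\left(H \right)} = H^{2}$
$u = 12996$ ($u = \left(33^{2} - 1357\right) + 13264 = \left(1089 - 1357\right) + 13264 = -268 + 13264 = 12996$)
$u + \left(\frac{11443}{19516} + \frac{24495}{-38}\right) = 12996 + \left(\frac{11443}{19516} + \frac{24495}{-38}\right) = 12996 + \left(11443 \cdot \frac{1}{19516} + 24495 \left(- \frac{1}{38}\right)\right) = 12996 + \left(\frac{11443}{19516} - \frac{24495}{38}\right) = 12996 - \frac{238804793}{370804} = \frac{4580163991}{370804}$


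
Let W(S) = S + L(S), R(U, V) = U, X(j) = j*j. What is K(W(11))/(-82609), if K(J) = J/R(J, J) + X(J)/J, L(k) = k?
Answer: -23/82609 ≈ -0.00027842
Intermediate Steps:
X(j) = j²
W(S) = 2*S (W(S) = S + S = 2*S)
K(J) = 1 + J (K(J) = J/J + J²/J = 1 + J)
K(W(11))/(-82609) = (1 + 2*11)/(-82609) = (1 + 22)*(-1/82609) = 23*(-1/82609) = -23/82609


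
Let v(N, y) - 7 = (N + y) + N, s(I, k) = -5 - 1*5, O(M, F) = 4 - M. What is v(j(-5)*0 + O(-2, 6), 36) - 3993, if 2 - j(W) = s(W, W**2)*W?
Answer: -3938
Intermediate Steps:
s(I, k) = -10 (s(I, k) = -5 - 5 = -10)
j(W) = 2 + 10*W (j(W) = 2 - (-10)*W = 2 + 10*W)
v(N, y) = 7 + y + 2*N (v(N, y) = 7 + ((N + y) + N) = 7 + (y + 2*N) = 7 + y + 2*N)
v(j(-5)*0 + O(-2, 6), 36) - 3993 = (7 + 36 + 2*((2 + 10*(-5))*0 + (4 - 1*(-2)))) - 3993 = (7 + 36 + 2*((2 - 50)*0 + (4 + 2))) - 3993 = (7 + 36 + 2*(-48*0 + 6)) - 3993 = (7 + 36 + 2*(0 + 6)) - 3993 = (7 + 36 + 2*6) - 3993 = (7 + 36 + 12) - 3993 = 55 - 3993 = -3938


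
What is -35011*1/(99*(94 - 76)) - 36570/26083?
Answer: -978359653/46479906 ≈ -21.049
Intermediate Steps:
-35011*1/(99*(94 - 76)) - 36570/26083 = -35011/(99*18) - 36570*1/26083 = -35011/1782 - 36570/26083 = -978359653/46479906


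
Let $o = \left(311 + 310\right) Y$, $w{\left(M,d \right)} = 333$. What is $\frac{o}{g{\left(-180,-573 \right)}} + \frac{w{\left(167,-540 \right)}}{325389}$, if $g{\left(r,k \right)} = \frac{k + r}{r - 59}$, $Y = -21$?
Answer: $- \frac{112685762118}{27224213} \approx -4139.2$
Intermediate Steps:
$o = -13041$ ($o = \left(311 + 310\right) \left(-21\right) = 621 \left(-21\right) = -13041$)
$g{\left(r,k \right)} = \frac{k + r}{-59 + r}$
$\frac{o}{g{\left(-180,-573 \right)}} + \frac{w{\left(167,-540 \right)}}{325389} = - \frac{13041}{\frac{1}{-59 - 180} \left(-573 - 180\right)} + \frac{333}{325389} = - \frac{13041}{\frac{1}{-239} \left(-753\right)} + 333 \cdot \frac{1}{325389} = - \frac{13041}{\left(- \frac{1}{239}\right) \left(-753\right)} + \frac{111}{108463} = - \frac{13041}{\frac{753}{239}} + \frac{111}{108463} = \left(-13041\right) \frac{239}{753} + \frac{111}{108463} = - \frac{1038933}{251} + \frac{111}{108463} = - \frac{112685762118}{27224213}$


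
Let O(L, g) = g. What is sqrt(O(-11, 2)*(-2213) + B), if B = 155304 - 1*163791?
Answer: I*sqrt(12913) ≈ 113.64*I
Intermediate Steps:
B = -8487 (B = 155304 - 163791 = -8487)
sqrt(O(-11, 2)*(-2213) + B) = sqrt(2*(-2213) - 8487) = sqrt(-4426 - 8487) = sqrt(-12913) = I*sqrt(12913)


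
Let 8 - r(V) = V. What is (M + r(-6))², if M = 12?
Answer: 676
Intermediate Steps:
r(V) = 8 - V
(M + r(-6))² = (12 + (8 - 1*(-6)))² = (12 + (8 + 6))² = (12 + 14)² = 26² = 676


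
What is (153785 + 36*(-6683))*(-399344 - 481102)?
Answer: 76425354138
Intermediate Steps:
(153785 + 36*(-6683))*(-399344 - 481102) = (153785 - 240588)*(-880446) = -86803*(-880446) = 76425354138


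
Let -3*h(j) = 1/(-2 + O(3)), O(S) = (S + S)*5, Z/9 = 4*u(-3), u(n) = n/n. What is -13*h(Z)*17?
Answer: 221/84 ≈ 2.6310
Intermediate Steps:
u(n) = 1
Z = 36 (Z = 9*(4*1) = 9*4 = 36)
O(S) = 10*S (O(S) = (2*S)*5 = 10*S)
h(j) = -1/84 (h(j) = -1/(3*(-2 + 10*3)) = -1/(3*(-2 + 30)) = -⅓/28 = -⅓*1/28 = -1/84)
-13*h(Z)*17 = -13*(-1/84)*17 = (13/84)*17 = 221/84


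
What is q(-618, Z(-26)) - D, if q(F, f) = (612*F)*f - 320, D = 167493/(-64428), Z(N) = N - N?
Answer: -6816489/21476 ≈ -317.40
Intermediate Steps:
Z(N) = 0
D = -55831/21476 (D = 167493*(-1/64428) = -55831/21476 ≈ -2.5997)
q(F, f) = -320 + 612*F*f (q(F, f) = 612*F*f - 320 = -320 + 612*F*f)
q(-618, Z(-26)) - D = (-320 + 612*(-618)*0) - 1*(-55831/21476) = (-320 + 0) + 55831/21476 = -320 + 55831/21476 = -6816489/21476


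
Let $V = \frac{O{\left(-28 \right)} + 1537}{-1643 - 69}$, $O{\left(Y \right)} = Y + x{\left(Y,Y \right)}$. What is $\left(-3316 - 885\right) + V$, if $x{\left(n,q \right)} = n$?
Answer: $- \frac{7193593}{1712} \approx -4201.9$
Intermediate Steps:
$O{\left(Y \right)} = 2 Y$ ($O{\left(Y \right)} = Y + Y = 2 Y$)
$V = - \frac{1481}{1712}$ ($V = \frac{2 \left(-28\right) + 1537}{-1643 - 69} = \frac{-56 + 1537}{-1712} = 1481 \left(- \frac{1}{1712}\right) = - \frac{1481}{1712} \approx -0.86507$)
$\left(-3316 - 885\right) + V = \left(-3316 - 885\right) - \frac{1481}{1712} = -4201 - \frac{1481}{1712} = - \frac{7193593}{1712}$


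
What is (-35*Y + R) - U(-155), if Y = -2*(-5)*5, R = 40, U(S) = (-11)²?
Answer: -1831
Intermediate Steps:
U(S) = 121
Y = 50 (Y = 10*5 = 50)
(-35*Y + R) - U(-155) = (-35*50 + 40) - 1*121 = (-1750 + 40) - 121 = -1710 - 121 = -1831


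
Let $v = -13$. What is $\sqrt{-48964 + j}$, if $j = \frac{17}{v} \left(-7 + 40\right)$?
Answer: $\frac{i \sqrt{8282209}}{13} \approx 221.38 i$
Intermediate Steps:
$j = - \frac{561}{13}$ ($j = \frac{17}{-13} \left(-7 + 40\right) = 17 \left(- \frac{1}{13}\right) 33 = \left(- \frac{17}{13}\right) 33 = - \frac{561}{13} \approx -43.154$)
$\sqrt{-48964 + j} = \sqrt{-48964 - \frac{561}{13}} = \sqrt{- \frac{637093}{13}} = \frac{i \sqrt{8282209}}{13}$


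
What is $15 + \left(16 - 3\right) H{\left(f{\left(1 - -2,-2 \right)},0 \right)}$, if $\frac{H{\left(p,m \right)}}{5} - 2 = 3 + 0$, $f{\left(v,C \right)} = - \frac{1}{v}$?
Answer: $340$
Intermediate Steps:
$H{\left(p,m \right)} = 25$ ($H{\left(p,m \right)} = 10 + 5 \left(3 + 0\right) = 10 + 5 \cdot 3 = 10 + 15 = 25$)
$15 + \left(16 - 3\right) H{\left(f{\left(1 - -2,-2 \right)},0 \right)} = 15 + \left(16 - 3\right) 25 = 15 + 13 \cdot 25 = 15 + 325 = 340$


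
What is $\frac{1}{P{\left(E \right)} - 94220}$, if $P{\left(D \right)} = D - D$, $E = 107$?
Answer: $- \frac{1}{94220} \approx -1.0613 \cdot 10^{-5}$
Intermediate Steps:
$P{\left(D \right)} = 0$
$\frac{1}{P{\left(E \right)} - 94220} = \frac{1}{0 - 94220} = \frac{1}{-94220} = - \frac{1}{94220}$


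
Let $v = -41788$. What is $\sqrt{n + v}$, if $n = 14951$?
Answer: $i \sqrt{26837} \approx 163.82 i$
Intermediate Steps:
$\sqrt{n + v} = \sqrt{14951 - 41788} = \sqrt{-26837} = i \sqrt{26837}$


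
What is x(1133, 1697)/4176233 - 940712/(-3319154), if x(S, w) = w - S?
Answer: 1965252250376/6930780233441 ≈ 0.28355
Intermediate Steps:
x(1133, 1697)/4176233 - 940712/(-3319154) = (1697 - 1*1133)/4176233 - 940712/(-3319154) = (1697 - 1133)*(1/4176233) - 940712*(-1/3319154) = 564*(1/4176233) + 470356/1659577 = 564/4176233 + 470356/1659577 = 1965252250376/6930780233441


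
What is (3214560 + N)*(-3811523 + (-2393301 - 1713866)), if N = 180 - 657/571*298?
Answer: -14534127970492260/571 ≈ -2.5454e+13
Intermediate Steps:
N = -93006/571 (N = 180 - 657*1/571*298 = 180 - 657/571*298 = 180 - 195786/571 = -93006/571 ≈ -162.88)
(3214560 + N)*(-3811523 + (-2393301 - 1713866)) = (3214560 - 93006/571)*(-3811523 + (-2393301 - 1713866)) = 1835420754*(-3811523 - 4107167)/571 = (1835420754/571)*(-7918690) = -14534127970492260/571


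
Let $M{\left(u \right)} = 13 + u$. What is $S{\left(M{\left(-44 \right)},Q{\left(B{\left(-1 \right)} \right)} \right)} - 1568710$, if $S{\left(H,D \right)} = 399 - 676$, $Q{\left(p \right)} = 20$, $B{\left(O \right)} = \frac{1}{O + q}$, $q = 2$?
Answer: $-1568987$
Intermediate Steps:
$B{\left(O \right)} = \frac{1}{2 + O}$ ($B{\left(O \right)} = \frac{1}{O + 2} = \frac{1}{2 + O}$)
$S{\left(H,D \right)} = -277$
$S{\left(M{\left(-44 \right)},Q{\left(B{\left(-1 \right)} \right)} \right)} - 1568710 = -277 - 1568710 = -1568987$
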